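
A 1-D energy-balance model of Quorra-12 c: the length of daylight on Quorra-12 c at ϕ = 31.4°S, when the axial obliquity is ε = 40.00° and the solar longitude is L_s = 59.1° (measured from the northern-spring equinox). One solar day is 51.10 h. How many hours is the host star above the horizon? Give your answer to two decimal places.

Solar declination: sin δ = sin ε · sin L_s = sin 40.00° × sin 59.1° = 0.55155, so δ = +33.474°.
cos h₀ = −tan ϕ · tan δ = −tan(-31.4°) × tan(+33.474°) = 0.4036, so h₀ = 1.1553 rad = 66.20°.
Daylight = 2h₀/(2π) × 51.10 h = (1.1553/π) × 51.10 = 18.79 h.

18.79 h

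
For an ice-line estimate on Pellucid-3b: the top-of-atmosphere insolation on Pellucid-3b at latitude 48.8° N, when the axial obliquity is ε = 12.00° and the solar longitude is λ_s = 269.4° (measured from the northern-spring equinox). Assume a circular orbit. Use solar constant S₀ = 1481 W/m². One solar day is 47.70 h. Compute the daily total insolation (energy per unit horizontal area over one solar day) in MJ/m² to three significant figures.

Solar declination: sin δ = sin ε · sin λ_s = sin 12.00° × sin 269.4° = -0.20790, so δ = -11.999°.
cos H₀ = −tan(+48.8°) tan(-11.999°) = 0.2428, H₀ = 1.3256 rad.
Bracket: H₀ sin φ sin δ + cos φ cos δ sin H₀ = 1.3256×0.75241×-0.20790 + 0.65869×0.97815×0.97008 = -0.207358 + 0.625020 = 0.417662.
Q̄ = (S₀/π) × [bracket] = (1481/π) × 0.417662 = 196.89 W/m².
Daily total = Q̄ × 47.70 h × 3600 s/h = 196.89 × 47.70 × 3600 / 10⁶ = 33.81 MJ/m².

33.8 MJ/m²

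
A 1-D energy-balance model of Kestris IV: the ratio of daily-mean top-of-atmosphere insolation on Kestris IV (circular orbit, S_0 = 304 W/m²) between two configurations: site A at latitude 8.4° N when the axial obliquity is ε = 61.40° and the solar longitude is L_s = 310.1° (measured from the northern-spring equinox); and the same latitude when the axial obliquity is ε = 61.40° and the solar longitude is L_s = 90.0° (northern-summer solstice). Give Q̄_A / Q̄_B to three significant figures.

Q̄_A / Q̄_B ≈ 0.845

— Configuration A (ϕ=+8.4°):
Solar declination: sin δ = sin ε · sin L_s = sin 61.40° × sin 310.1° = -0.67159, so δ = -42.190°.
cos h₀ = −tan(+8.4°) tan(-42.190°) = 0.1338, h₀ = 1.4365 rad.
Bracket: h₀ sin ϕ sin δ + cos ϕ cos δ sin h₀ = 1.4365×0.14608×-0.67159 + 0.98927×0.74092×0.99100 = -0.140929 + 0.726373 = 0.585444.
Q̄ = (S_0/π) × [bracket] = (304/π) × 0.585444 = 56.651 W/m².
— Configuration B (ϕ=+8.4°):
Solar declination: sin δ = sin ε · sin L_s = sin 61.40° × sin 90.0° = 0.87798, so δ = +61.400°.
cos h₀ = −tan(+8.4°) tan(+61.400°) = -0.2708, h₀ = 1.8451 rad.
Bracket: h₀ sin ϕ sin δ + cos ϕ cos δ sin h₀ = 1.8451×0.14608×0.87798 + 0.98927×0.47869×0.96262 = 0.236644 + 0.455852 = 0.692496.
Q̄ = (S_0/π) × [bracket] = (304/π) × 0.692496 = 67.010 W/m².
Ratio Q̄_A / Q̄_B = 56.651 / 67.010 = 0.8454.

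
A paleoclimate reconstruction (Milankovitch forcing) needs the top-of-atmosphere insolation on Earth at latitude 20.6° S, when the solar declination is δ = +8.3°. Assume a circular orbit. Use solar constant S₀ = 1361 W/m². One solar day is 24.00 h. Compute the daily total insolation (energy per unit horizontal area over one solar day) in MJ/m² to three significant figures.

31.7 MJ/m²

cos H₀ = −tan(-20.6°) tan(+8.300°) = 0.0548, H₀ = 1.5159 rad.
Bracket: H₀ sin φ sin δ + cos φ cos δ sin H₀ = 1.5159×-0.35184×0.14436 + 0.93606×0.98953×0.99850 = -0.076995 + 0.924870 = 0.847875.
Q̄ = (S₀/π) × [bracket] = (1361/π) × 0.847875 = 367.32 W/m².
Daily total = Q̄ × 24.00 h × 3600 s/h = 367.32 × 24.00 × 3600 / 10⁶ = 31.74 MJ/m².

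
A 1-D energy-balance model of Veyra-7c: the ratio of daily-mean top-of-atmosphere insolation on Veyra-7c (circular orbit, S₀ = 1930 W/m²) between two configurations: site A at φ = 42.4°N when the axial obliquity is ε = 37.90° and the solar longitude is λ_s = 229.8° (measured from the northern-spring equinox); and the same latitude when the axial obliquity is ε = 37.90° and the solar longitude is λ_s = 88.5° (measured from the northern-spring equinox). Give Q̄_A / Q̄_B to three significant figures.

Q̄_A / Q̄_B ≈ 0.168

— Configuration A (φ=+42.4°):
Solar declination: sin δ = sin ε · sin λ_s = sin 37.90° × sin 229.8° = -0.46919, so δ = -27.982°.
cos H₀ = −tan(+42.4°) tan(-27.982°) = 0.4851, H₀ = 1.0643 rad.
Bracket: H₀ sin φ sin δ + cos φ cos δ sin H₀ = 1.0643×0.67430×-0.46919 + 0.73846×0.88310×0.87444 = -0.336718 + 0.570252 = 0.233534.
Q̄ = (S₀/π) × [bracket] = (1930/π) × 0.233534 = 143.47 W/m².
— Configuration B (φ=+42.4°):
Solar declination: sin δ = sin ε · sin λ_s = sin 37.90° × sin 88.5° = 0.61407, so δ = +37.885°.
cos H₀ = −tan(+42.4°) tan(+37.885°) = -0.7105, H₀ = 2.3609 rad.
Bracket: H₀ sin φ sin δ + cos φ cos δ sin H₀ = 2.3609×0.67430×0.61407 + 0.73846×0.78925×0.70374 = 0.977572 + 0.410160 = 1.387732.
Q̄ = (S₀/π) × [bracket] = (1930/π) × 1.387732 = 852.54 W/m².
Ratio Q̄_A / Q̄_B = 143.47 / 852.54 = 0.1683.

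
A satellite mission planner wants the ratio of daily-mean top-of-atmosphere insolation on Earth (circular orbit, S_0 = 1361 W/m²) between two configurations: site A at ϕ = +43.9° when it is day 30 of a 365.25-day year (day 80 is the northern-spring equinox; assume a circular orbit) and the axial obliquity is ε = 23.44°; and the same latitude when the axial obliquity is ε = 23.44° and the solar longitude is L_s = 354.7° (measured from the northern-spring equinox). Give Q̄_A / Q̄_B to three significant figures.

— Configuration A (ϕ=+43.9°):
Solar longitude: L_s = 360° × (30 − 80)/365.25 = -49.281°, i.e. -49.281° + 360° = 310.719°.
sin δ = sin 23.44° × sin 310.719° = -0.30149, so δ = -17.547°.
cos h₀ = −tan(+43.9°) tan(-17.547°) = 0.3043, h₀ = 1.2616 rad.
Bracket: h₀ sin ϕ sin δ + cos ϕ cos δ sin h₀ = 1.2616×0.69340×-0.30149 + 0.72055×0.95347×0.95258 = -0.263741 + 0.654444 = 0.390703.
Q̄ = (S_0/π) × [bracket] = (1361/π) × 0.390703 = 169.26 W/m².
— Configuration B (ϕ=+43.9°):
Solar declination: sin δ = sin ε · sin L_s = sin 23.44° × sin 354.7° = -0.03674, so δ = -2.106°.
cos h₀ = −tan(+43.9°) tan(-2.106°) = 0.0354, h₀ = 1.5354 rad.
Bracket: h₀ sin ϕ sin δ + cos ϕ cos δ sin h₀ = 1.5354×0.69340×-0.03674 + 0.72055×0.99932×0.99937 = -0.039115 + 0.719606 = 0.680491.
Q̄ = (S_0/π) × [bracket] = (1361/π) × 0.680491 = 294.80 W/m².
Ratio Q̄_A / Q̄_B = 169.26 / 294.80 = 0.5742.

Q̄_A / Q̄_B ≈ 0.574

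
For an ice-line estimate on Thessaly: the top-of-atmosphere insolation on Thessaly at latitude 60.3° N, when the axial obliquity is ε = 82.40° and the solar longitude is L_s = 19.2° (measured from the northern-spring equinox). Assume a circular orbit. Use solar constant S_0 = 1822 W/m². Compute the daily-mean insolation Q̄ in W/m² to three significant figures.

Solar declination: sin δ = sin ε · sin L_s = sin 82.40° × sin 19.2° = 0.32598, so δ = +19.025°.
cos h₀ = −tan(+60.3°) tan(+19.025°) = -0.6045, h₀ = 2.2200 rad.
Bracket: h₀ sin ϕ sin δ + cos ϕ cos δ sin h₀ = 2.2200×0.86863×0.32598 + 0.49546×0.94538×0.79659 = 0.628606 + 0.373121 = 1.001727.
Q̄ = (S_0/π) × [bracket] = (1822/π) × 1.001727 = 581.0 W/m².

Q̄ ≈ 581 W/m²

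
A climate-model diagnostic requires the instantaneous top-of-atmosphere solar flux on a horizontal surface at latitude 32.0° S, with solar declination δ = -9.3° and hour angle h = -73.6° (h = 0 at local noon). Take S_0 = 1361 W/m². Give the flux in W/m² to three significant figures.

438 W/m²

cos θ_z = sin ϕ sin δ + cos ϕ cos δ cos h = 0.085637 + 0.236292 = 0.321929.
Flux = S_0 · cos θ_z = 1361 × 0.321929 = 438.1 W/m².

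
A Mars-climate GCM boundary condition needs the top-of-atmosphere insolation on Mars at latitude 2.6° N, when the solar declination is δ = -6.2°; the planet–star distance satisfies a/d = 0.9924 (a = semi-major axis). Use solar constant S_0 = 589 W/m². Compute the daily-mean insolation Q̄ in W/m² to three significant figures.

cos h₀ = −tan(+2.6°) tan(-6.200°) = 0.0049, h₀ = 1.5659 rad.
Bracket: h₀ sin ϕ sin δ + cos ϕ cos δ sin h₀ = 1.5659×0.04536×-0.10800 + 0.99897×0.99415×0.99999 = -0.007671 + 0.993116 = 0.985445.
Inverse-square distance factor (a/d)² = 0.9924² = 0.984858.
Q̄ = (S_0/π) × 0.984858 × [bracket] = (589/π) × 0.984858 × 0.985445 = 182.0 W/m².

Q̄ ≈ 182 W/m²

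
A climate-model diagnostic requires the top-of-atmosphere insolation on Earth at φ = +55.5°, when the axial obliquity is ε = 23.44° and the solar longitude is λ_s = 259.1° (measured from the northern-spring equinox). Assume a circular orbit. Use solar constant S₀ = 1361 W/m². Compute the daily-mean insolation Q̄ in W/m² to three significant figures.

Q̄ ≈ 51.4 W/m²

Solar declination: sin δ = sin ε · sin λ_s = sin 23.44° × sin 259.1° = -0.39061, so δ = -22.993°.
cos H₀ = −tan(+55.5°) tan(-22.993°) = 0.6174, H₀ = 0.9054 rad.
Bracket: H₀ sin φ sin δ + cos φ cos δ sin H₀ = 0.9054×0.82413×-0.39061 + 0.56641×0.92056×0.78666 = -0.291460 + 0.410176 = 0.118716.
Q̄ = (S₀/π) × [bracket] = (1361/π) × 0.118716 = 51.43 W/m².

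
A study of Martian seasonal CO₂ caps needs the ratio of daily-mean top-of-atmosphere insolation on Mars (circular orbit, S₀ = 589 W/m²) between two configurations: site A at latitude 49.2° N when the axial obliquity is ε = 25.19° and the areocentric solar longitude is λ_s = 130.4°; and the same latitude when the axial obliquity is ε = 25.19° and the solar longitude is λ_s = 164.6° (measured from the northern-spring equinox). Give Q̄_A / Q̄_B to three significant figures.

— Configuration A (φ=+49.2°):
sin δ = sin 25.19° × sin 130.4° = 0.32413, so δ = +18.913°.
cos H₀ = −tan(+49.2°) tan(+18.913°) = -0.3969, H₀ = 1.9790 rad.
Bracket: H₀ sin φ sin δ + cos φ cos δ sin H₀ = 1.9790×0.75700×0.32413 + 0.65342×0.94601×0.91785 = 0.485580 + 0.567362 = 1.052942.
Q̄ = (S₀/π) × [bracket] = (589/π) × 1.052942 = 197.41 W/m².
— Configuration B (φ=+49.2°):
Solar declination: sin δ = sin ε · sin λ_s = sin 25.19° × sin 164.6° = 0.11303, so δ = +6.490°.
cos H₀ = −tan(+49.2°) tan(+6.490°) = -0.1318, H₀ = 1.7030 rad.
Bracket: H₀ sin φ sin δ + cos φ cos δ sin H₀ = 1.7030×0.75700×0.11303 + 0.65342×0.99359×0.99128 = 0.145715 + 0.643570 = 0.789285.
Q̄ = (S₀/π) × [bracket] = (589/π) × 0.789285 = 147.98 W/m².
Ratio Q̄_A / Q̄_B = 197.41 / 147.98 = 1.334.

Q̄_A / Q̄_B ≈ 1.33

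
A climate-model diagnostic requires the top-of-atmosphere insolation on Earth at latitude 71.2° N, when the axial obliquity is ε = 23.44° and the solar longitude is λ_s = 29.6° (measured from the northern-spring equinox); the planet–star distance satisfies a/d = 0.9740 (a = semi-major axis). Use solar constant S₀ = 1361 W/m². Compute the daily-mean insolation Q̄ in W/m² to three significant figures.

Solar declination: sin δ = sin ε · sin λ_s = sin 23.44° × sin 29.6° = 0.19648, so δ = +11.331°.
cos H₀ = −tan(+71.2°) tan(+11.331°) = -0.5886, H₀ = 2.2002 rad.
Bracket: H₀ sin φ sin δ + cos φ cos δ sin H₀ = 2.2002×0.94665×0.19648 + 0.32227×0.98051×0.80839 = 0.409232 + 0.255442 = 0.664674.
Inverse-square distance factor (a/d)² = 0.9740² = 0.948676.
Q̄ = (S₀/π) × 0.948676 × [bracket] = (1361/π) × 0.948676 × 0.664674 = 273.2 W/m².

Q̄ ≈ 273 W/m²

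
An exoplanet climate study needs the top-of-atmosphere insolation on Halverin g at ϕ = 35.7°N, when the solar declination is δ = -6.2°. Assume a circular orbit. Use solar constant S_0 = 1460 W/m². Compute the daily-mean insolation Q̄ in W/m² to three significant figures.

cos h₀ = −tan(+35.7°) tan(-6.200°) = 0.0781, h₀ = 1.4927 rad.
Bracket: h₀ sin ϕ sin δ + cos ϕ cos δ sin h₀ = 1.4927×0.58354×-0.10800 + 0.81208×0.99415×0.99695 = -0.094073 + 0.804867 = 0.710794.
Q̄ = (S_0/π) × [bracket] = (1460/π) × 0.710794 = 330.3 W/m².

Q̄ ≈ 330 W/m²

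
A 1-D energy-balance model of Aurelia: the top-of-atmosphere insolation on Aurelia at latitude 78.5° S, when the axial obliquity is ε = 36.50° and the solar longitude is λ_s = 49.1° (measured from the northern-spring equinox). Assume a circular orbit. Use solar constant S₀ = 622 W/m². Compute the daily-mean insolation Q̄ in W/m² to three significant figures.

Solar declination: sin δ = sin ε · sin λ_s = sin 36.50° × sin 49.1° = 0.44960, so δ = +26.718°.
cos H₀ = −tan(-78.5°) tan(+26.718°) = 2.4740 ≥ 1 ⇒ polar night, H₀ = 0 and Q̄ = 0.

Q̄ ≈ 0.00 W/m²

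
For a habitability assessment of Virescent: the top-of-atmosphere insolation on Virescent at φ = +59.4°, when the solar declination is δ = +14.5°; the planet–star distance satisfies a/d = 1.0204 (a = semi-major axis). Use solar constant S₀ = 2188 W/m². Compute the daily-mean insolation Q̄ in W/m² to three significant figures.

Q̄ ≈ 638 W/m²

cos H₀ = −tan(+59.4°) tan(+14.500°) = -0.4373, H₀ = 2.0234 rad.
Bracket: H₀ sin φ sin δ + cos φ cos δ sin H₀ = 2.0234×0.86074×0.25038 + 0.50904×0.96815×0.89932 = 0.436067 + 0.443209 = 0.879276.
Inverse-square distance factor (a/d)² = 1.0204² = 1.041216.
Q̄ = (S₀/π) × 1.041216 × [bracket] = (2188/π) × 1.041216 × 0.879276 = 637.6 W/m².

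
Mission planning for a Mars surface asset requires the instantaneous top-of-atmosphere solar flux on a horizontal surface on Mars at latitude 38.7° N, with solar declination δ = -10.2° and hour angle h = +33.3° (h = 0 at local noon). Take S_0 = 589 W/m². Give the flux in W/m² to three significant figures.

cos θ_z = sin ϕ sin δ + cos ϕ cos δ cos h = -0.110721 + 0.641980 = 0.531259.
Flux = S_0 · cos θ_z = 589 × 0.531259 = 312.9 W/m².

313 W/m²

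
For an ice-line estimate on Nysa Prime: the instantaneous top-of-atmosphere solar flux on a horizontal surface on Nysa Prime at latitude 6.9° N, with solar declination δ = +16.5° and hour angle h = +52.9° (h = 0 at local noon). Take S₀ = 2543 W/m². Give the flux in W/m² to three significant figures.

1.55e+03 W/m²

cos θ_z = sin φ sin δ + cos φ cos δ cos h = 0.034121 + 0.574179 = 0.608300.
Flux = S₀ · cos θ_z = 2543 × 0.608300 = 1547 W/m².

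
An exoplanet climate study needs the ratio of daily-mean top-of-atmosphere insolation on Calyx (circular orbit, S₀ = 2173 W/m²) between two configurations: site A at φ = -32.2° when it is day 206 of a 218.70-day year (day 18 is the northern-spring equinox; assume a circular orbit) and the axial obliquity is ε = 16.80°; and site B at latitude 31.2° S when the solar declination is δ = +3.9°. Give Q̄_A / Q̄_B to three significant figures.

Q̄_A / Q̄_B ≈ 1.28

— Configuration A (φ=-32.2°):
Solar longitude: λ_s = 360° × (206 − 18)/218.70 = 309.465°.
sin δ = sin 16.80° × sin 309.465° = -0.22314, so δ = -12.893°.
cos H₀ = −tan(-32.2°) tan(-12.893°) = -0.1442, H₀ = 1.7155 rad.
Bracket: H₀ sin φ sin δ + cos φ cos δ sin H₀ = 1.7155×-0.53288×-0.22314 + 0.84619×0.97479×0.98956 = 0.203985 + 0.816246 = 1.020231.
Q̄ = (S₀/π) × [bracket] = (2173/π) × 1.020231 = 705.68 W/m².
— Configuration B (φ=-31.2°):
cos H₀ = −tan(-31.2°) tan(+3.900°) = 0.0413, H₀ = 1.5295 rad.
Bracket: H₀ sin φ sin δ + cos φ cos δ sin H₀ = 1.5295×-0.51803×0.06802 + 0.85536×0.99768×0.99915 = -0.053894 + 0.852650 = 0.798756.
Q̄ = (S₀/π) × [bracket] = (2173/π) × 0.798756 = 552.49 W/m².
Ratio Q̄_A / Q̄_B = 705.68 / 552.49 = 1.277.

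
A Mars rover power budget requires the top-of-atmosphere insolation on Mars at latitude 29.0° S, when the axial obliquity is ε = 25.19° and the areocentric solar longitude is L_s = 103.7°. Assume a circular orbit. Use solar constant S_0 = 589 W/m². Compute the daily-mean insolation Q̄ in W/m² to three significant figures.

Q̄ ≈ 95.0 W/m²

sin δ = sin 25.19° × sin 103.7° = 0.41351, so δ = +24.426°.
cos h₀ = −tan(-29.0°) tan(+24.426°) = 0.2517, h₀ = 1.3163 rad.
Bracket: h₀ sin ϕ sin δ + cos ϕ cos δ sin h₀ = 1.3163×-0.48481×0.41351 + 0.87462×0.91050×0.96779 = -0.263884 + 0.770691 = 0.506807.
Q̄ = (S_0/π) × [bracket] = (589/π) × 0.506807 = 95.02 W/m².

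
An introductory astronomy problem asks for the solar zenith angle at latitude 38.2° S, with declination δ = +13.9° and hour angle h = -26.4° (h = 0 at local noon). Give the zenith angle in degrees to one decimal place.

cos θ_z = sin ϕ sin δ + cos ϕ cos δ cos h = -0.148559 + 0.683289 = 0.534730.
θ_z = arccos(0.534730) = 57.7°.

θ_z = 57.7°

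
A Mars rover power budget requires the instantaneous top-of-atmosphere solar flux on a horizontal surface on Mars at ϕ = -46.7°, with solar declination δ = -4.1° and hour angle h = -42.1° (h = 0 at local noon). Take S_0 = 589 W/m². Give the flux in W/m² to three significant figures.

330 W/m²

cos θ_z = sin ϕ sin δ + cos ϕ cos δ cos h = 0.052034 + 0.507558 = 0.559592.
Flux = S_0 · cos θ_z = 589 × 0.559592 = 329.6 W/m².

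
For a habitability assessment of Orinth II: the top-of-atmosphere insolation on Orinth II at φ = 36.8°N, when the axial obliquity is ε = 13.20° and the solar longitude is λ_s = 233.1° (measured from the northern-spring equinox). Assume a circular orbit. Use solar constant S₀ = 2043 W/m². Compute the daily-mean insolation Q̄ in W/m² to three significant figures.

Solar declination: sin δ = sin ε · sin λ_s = sin 13.20° × sin 233.1° = -0.18261, so δ = -10.522°.
cos H₀ = −tan(+36.8°) tan(-10.522°) = 0.1389, H₀ = 1.4314 rad.
Bracket: H₀ sin φ sin δ + cos φ cos δ sin H₀ = 1.4314×0.59902×-0.18261 + 0.80073×0.98319×0.99030 = -0.156577 + 0.779633 = 0.623056.
Q̄ = (S₀/π) × [bracket] = (2043/π) × 0.623056 = 405.2 W/m².

Q̄ ≈ 405 W/m²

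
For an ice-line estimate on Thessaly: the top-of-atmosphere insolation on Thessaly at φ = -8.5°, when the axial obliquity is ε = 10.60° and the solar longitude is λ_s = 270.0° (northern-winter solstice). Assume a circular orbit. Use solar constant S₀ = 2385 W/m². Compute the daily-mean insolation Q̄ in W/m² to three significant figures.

Solar declination: sin δ = sin ε · sin λ_s = sin 10.60° × sin 270.0° = -0.18395, so δ = -10.600°.
cos H₀ = −tan(-8.5°) tan(-10.600°) = -0.0280, H₀ = 1.5988 rad.
Bracket: H₀ sin φ sin δ + cos φ cos δ sin H₀ = 1.5988×-0.14781×-0.18395 + 0.98902×0.98294×0.99961 = 0.043471 + 0.971768 = 1.015239.
Q̄ = (S₀/π) × [bracket] = (2385/π) × 1.015239 = 770.7 W/m².

Q̄ ≈ 771 W/m²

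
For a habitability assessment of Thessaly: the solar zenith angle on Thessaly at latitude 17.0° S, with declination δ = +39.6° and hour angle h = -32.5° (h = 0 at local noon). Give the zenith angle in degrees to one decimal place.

θ_z = 64.2°

cos θ_z = sin φ sin δ + cos φ cos δ cos h = -0.186365 + 0.621449 = 0.435084.
θ_z = arccos(0.435084) = 64.2°.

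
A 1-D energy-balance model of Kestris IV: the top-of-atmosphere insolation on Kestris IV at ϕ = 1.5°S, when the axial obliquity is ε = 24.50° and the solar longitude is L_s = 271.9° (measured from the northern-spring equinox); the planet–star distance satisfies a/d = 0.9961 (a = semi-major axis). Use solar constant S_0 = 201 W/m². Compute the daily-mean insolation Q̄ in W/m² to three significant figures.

Solar declination: sin δ = sin ε · sin L_s = sin 24.50° × sin 271.9° = -0.41447, so δ = -24.486°.
cos h₀ = −tan(-1.5°) tan(-24.486°) = -0.0119, h₀ = 1.5827 rad.
Bracket: h₀ sin ϕ sin δ + cos ϕ cos δ sin h₀ = 1.5827×-0.02618×-0.41447 + 0.99966×0.91007×0.99993 = 0.017174 + 0.909697 = 0.926871.
Inverse-square distance factor (a/d)² = 0.9961² = 0.992215.
Q̄ = (S_0/π) × 0.992215 × [bracket] = (201/π) × 0.992215 × 0.926871 = 58.84 W/m².

Q̄ ≈ 58.8 W/m²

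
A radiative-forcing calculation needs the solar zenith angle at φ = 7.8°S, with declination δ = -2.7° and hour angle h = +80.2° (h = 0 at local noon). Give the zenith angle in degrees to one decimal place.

cos θ_z = sin φ sin δ + cos φ cos δ cos h = 0.006393 + 0.168447 = 0.174840.
θ_z = arccos(0.174840) = 79.9°.

θ_z = 79.9°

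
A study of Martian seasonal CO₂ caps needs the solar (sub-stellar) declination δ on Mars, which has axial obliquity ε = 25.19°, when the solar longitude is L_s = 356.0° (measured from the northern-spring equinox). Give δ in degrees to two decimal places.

δ = -1.70°

sin δ = sin ε · sin L_s = sin 25.19° × sin 356.0° = -0.029690.
δ = arcsin(-0.029690) = -1.70°.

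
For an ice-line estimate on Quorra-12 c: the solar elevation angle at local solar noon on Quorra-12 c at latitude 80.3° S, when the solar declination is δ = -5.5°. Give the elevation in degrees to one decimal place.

At local noon the hour angle is zero, so the zenith angle equals |φ − δ| = |-80.3° − (-5.500°)| = 74.800°.
Elevation = 90° − 74.800° = 15.2°.

15.2°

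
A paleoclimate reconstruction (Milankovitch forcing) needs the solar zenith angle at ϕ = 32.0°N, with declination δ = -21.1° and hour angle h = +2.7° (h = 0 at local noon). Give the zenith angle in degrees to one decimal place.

θ_z = 53.2°

cos θ_z = sin ϕ sin δ + cos ϕ cos δ cos h = -0.190769 + 0.790311 = 0.599542.
θ_z = arccos(0.599542) = 53.2°.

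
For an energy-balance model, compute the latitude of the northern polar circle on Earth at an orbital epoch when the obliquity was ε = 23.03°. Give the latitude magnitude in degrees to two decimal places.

The polar circle is the lowest latitude that experiences at least one full rotation of continuous daylight at the northern-summer solstice; it lies at |ϕ| = 90° − ε = 90° − 23.03° = 66.97°.

66.97°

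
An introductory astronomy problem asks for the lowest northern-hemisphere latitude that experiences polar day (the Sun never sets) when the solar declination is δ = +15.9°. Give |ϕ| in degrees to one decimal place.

Polar day requires cos h₀ = −tan ϕ tan δ ≤ −1, i.e. tan ϕ tan δ ≥ 1.
The boundary is |tan ϕ| · |tan δ| = 1, so |ϕ| = 90° − |δ| = 90° − 15.9° = 74.1° in the northern hemisphere.

|ϕ| = 74.1°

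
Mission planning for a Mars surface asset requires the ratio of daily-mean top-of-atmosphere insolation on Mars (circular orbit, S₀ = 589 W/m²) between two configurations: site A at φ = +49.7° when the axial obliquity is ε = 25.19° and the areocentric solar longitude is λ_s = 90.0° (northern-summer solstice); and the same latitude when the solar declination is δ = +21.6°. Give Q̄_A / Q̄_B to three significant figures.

Q̄_A / Q̄_B ≈ 1.07

— Configuration A (φ=+49.7°):
sin δ = sin 25.19° × sin 90.0° = 0.42562, so δ = +25.190°.
cos H₀ = −tan(+49.7°) tan(+25.190°) = -0.5546, H₀ = 2.1587 rad.
Bracket: H₀ sin φ sin δ + cos φ cos δ sin H₀ = 2.1587×0.76267×0.42562 + 0.64679×0.90490×0.83210 = 0.700730 + 0.487012 = 1.187742.
Q̄ = (S₀/π) × [bracket] = (589/π) × 1.187742 = 222.68 W/m².
— Configuration B (φ=+49.7°):
cos H₀ = −tan(+49.7°) tan(+21.600°) = -0.4669, H₀ = 2.0565 rad.
Bracket: H₀ sin φ sin δ + cos φ cos δ sin H₀ = 2.0565×0.76267×0.36812 + 0.64679×0.92978×0.88433 = 0.577371 + 0.531812 = 1.109183.
Q̄ = (S₀/π) × [bracket] = (589/π) × 1.109183 = 207.95 W/m².
Ratio Q̄_A / Q̄_B = 222.68 / 207.95 = 1.071.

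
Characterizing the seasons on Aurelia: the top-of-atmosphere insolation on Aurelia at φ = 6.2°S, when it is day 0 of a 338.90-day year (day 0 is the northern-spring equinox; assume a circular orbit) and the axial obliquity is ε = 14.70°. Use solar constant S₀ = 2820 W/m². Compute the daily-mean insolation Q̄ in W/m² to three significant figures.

Solar longitude: λ_s = 360° × (0 − 0)/338.90 = 0.000°.
sin δ = sin 14.70° × sin 0.000° = 0.00000, so δ = +0.000°.
cos H₀ = −tan(-6.2°) tan(+0.000°) = 0.0000, H₀ = 1.5708 rad.
Bracket: H₀ sin φ sin δ + cos φ cos δ sin H₀ = 1.5708×-0.10800×0.00000 + 0.99415×1.00000×1.00000 = -0.000000 + 0.994150 = 0.994150.
Q̄ = (S₀/π) × [bracket] = (2820/π) × 0.994150 = 892.4 W/m².

Q̄ ≈ 892 W/m²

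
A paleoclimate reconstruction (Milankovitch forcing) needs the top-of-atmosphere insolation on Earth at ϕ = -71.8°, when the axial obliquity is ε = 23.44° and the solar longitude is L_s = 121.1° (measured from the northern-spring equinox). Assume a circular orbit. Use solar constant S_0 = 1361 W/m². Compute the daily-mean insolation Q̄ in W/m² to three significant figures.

Solar declination: sin δ = sin ε · sin L_s = sin 23.44° × sin 121.1° = 0.34061, so δ = +19.914°.
cos h₀ = −tan(-71.8°) tan(+19.914°) = 1.1019 ≥ 1 ⇒ polar night, h₀ = 0 and Q̄ = 0.

Q̄ ≈ 0.00 W/m²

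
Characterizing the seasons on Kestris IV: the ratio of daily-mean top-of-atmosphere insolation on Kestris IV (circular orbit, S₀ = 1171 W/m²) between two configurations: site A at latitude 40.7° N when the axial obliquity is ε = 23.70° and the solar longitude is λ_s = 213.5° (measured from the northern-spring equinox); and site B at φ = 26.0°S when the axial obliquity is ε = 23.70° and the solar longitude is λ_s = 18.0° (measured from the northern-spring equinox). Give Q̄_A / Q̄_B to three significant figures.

— Configuration A (φ=+40.7°):
Solar declination: sin δ = sin ε · sin λ_s = sin 23.70° × sin 213.5° = -0.22185, so δ = -12.818°.
cos H₀ = −tan(+40.7°) tan(-12.818°) = 0.1957, H₀ = 1.3738 rad.
Bracket: H₀ sin φ sin δ + cos φ cos δ sin H₀ = 1.3738×0.65210×-0.22185 + 0.75813×0.97508×0.98066 = -0.198745 + 0.724941 = 0.526196.
Q̄ = (S₀/π) × [bracket] = (1171/π) × 0.526196 = 196.13 W/m².
— Configuration B (φ=-26.0°):
Solar declination: sin δ = sin ε · sin λ_s = sin 23.70° × sin 18.0° = 0.12421, so δ = +7.135°.
cos H₀ = −tan(-26.0°) tan(+7.135°) = 0.0611, H₀ = 1.5097 rad.
Bracket: H₀ sin φ sin δ + cos φ cos δ sin H₀ = 1.5097×-0.43837×0.12421 + 0.89879×0.99226×0.99813 = -0.082203 + 0.890166 = 0.807963.
Q̄ = (S₀/π) × [bracket] = (1171/π) × 0.807963 = 301.16 W/m².
Ratio Q̄_A / Q̄_B = 196.13 / 301.16 = 0.6512.

Q̄_A / Q̄_B ≈ 0.651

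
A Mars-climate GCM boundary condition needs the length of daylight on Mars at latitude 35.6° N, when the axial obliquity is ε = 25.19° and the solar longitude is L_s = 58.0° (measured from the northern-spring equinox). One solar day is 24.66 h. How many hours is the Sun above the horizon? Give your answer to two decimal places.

Solar declination: sin δ = sin ε · sin L_s = sin 25.19° × sin 58.0° = 0.36095, so δ = +21.158°.
cos h₀ = −tan ϕ · tan δ = −tan(+35.6°) × tan(+21.158°) = -0.2771, so h₀ = 1.8516 rad = 106.09°.
Daylight = 2h₀/(2π) × 24.66 h = (1.8516/π) × 24.66 = 14.53 h.

14.53 h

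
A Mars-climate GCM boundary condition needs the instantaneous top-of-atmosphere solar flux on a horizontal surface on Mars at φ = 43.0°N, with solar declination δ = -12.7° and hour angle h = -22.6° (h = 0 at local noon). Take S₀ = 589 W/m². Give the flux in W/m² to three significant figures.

cos θ_z = sin φ sin δ + cos φ cos δ cos h = -0.149935 + 0.658674 = 0.508739.
Flux = S₀ · cos θ_z = 589 × 0.508739 = 299.6 W/m².

300 W/m²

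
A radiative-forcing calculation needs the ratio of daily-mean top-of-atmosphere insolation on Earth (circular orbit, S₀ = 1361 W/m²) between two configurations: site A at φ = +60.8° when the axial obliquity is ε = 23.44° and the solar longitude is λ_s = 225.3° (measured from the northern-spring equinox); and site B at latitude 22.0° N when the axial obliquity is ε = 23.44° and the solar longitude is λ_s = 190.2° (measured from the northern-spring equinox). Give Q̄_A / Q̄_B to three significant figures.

— Configuration A (φ=+60.8°):
Solar declination: sin δ = sin ε · sin λ_s = sin 23.44° × sin 225.3° = -0.28275, so δ = -16.424°.
cos H₀ = −tan(+60.8°) tan(-16.424°) = 0.5274, H₀ = 1.0152 rad.
Bracket: H₀ sin φ sin δ + cos φ cos δ sin H₀ = 1.0152×0.87292×-0.28275 + 0.48786×0.95919×0.84959 = -0.250570 + 0.397566 = 0.146996.
Q̄ = (S₀/π) × [bracket] = (1361/π) × 0.146996 = 63.682 W/m².
— Configuration B (φ=+22.0°):
Solar declination: sin δ = sin ε · sin λ_s = sin 23.44° × sin 190.2° = -0.07044, so δ = -4.039°.
cos H₀ = −tan(+22.0°) tan(-4.039°) = 0.0285, H₀ = 1.5423 rad.
Bracket: H₀ sin φ sin δ + cos φ cos δ sin H₀ = 1.5423×0.37461×-0.07044 + 0.92718×0.99752×0.99959 = -0.040697 + 0.924501 = 0.883804.
Q̄ = (S₀/π) × [bracket] = (1361/π) × 0.883804 = 382.88 W/m².
Ratio Q̄_A / Q̄_B = 63.682 / 382.88 = 0.1663.

Q̄_A / Q̄_B ≈ 0.166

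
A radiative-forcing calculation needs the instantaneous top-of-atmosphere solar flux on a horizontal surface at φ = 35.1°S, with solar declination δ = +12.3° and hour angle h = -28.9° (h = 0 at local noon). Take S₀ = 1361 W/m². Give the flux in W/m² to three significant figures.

786 W/m²

cos θ_z = sin φ sin δ + cos φ cos δ cos h = -0.122494 + 0.699820 = 0.577326.
Flux = S₀ · cos θ_z = 1361 × 0.577326 = 785.7 W/m².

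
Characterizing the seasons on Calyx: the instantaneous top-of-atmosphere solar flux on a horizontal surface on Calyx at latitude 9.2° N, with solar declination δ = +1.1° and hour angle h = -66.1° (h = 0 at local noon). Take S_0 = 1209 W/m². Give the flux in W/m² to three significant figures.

cos θ_z = sin ϕ sin δ + cos ϕ cos δ cos h = 0.003069 + 0.399856 = 0.402925.
Flux = S_0 · cos θ_z = 1209 × 0.402925 = 487.1 W/m².

487 W/m²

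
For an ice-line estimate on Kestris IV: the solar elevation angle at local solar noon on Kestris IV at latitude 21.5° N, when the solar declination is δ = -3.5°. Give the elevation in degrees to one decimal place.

65.0°

At local noon the hour angle is zero, so the zenith angle equals |φ − δ| = |+21.5° − (-3.500°)| = 25.000°.
Elevation = 90° − 25.000° = 65.0°.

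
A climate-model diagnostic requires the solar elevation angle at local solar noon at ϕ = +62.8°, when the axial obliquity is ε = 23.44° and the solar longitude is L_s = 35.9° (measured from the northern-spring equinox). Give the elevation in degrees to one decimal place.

40.7°

Solar declination: sin δ = sin ε · sin L_s = sin 23.44° × sin 35.9° = 0.23325, so δ = +13.489°.
At local noon the hour angle is zero, so the zenith angle equals |ϕ − δ| = |+62.8° − (+13.489°)| = 49.311°.
Elevation = 90° − 49.311° = 40.7°.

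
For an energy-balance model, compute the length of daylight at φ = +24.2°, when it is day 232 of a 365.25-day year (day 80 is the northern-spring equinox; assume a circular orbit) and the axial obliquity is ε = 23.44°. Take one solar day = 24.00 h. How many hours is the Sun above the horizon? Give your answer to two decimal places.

12.70 h

Solar longitude: λ_s = 360° × (232 − 80)/365.25 = 149.815°.
sin δ = sin 23.44° × sin 149.815° = 0.20000, so δ = +11.537°.
cos H₀ = −tan φ · tan δ = −tan(+24.2°) × tan(+11.537°) = -0.0917, so H₀ = 1.6627 rad = 95.26°.
Daylight = 2H₀/(2π) × 24.00 h = (1.6627/π) × 24.00 = 12.70 h.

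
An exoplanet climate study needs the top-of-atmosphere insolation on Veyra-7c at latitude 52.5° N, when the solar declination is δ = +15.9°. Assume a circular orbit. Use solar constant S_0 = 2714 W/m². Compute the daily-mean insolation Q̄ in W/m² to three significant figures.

Q̄ ≈ 836 W/m²

cos h₀ = −tan(+52.5°) tan(+15.900°) = -0.3712, h₀ = 1.9511 rad.
Bracket: h₀ sin ϕ sin δ + cos ϕ cos δ sin h₀ = 1.9511×0.79335×0.27396 + 0.60876×0.96174×0.92854 = 0.424064 + 0.543631 = 0.967695.
Q̄ = (S_0/π) × [bracket] = (2714/π) × 0.967695 = 836.0 W/m².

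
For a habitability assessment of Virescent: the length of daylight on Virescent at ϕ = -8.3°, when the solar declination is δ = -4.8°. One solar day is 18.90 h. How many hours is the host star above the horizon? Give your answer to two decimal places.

cos h₀ = −tan ϕ · tan δ = −tan(-8.3°) × tan(-4.800°) = -0.0123, so h₀ = 1.5830 rad = 90.70°.
Daylight = 2h₀/(2π) × 18.90 h = (1.5830/π) × 18.90 = 9.52 h.

9.52 h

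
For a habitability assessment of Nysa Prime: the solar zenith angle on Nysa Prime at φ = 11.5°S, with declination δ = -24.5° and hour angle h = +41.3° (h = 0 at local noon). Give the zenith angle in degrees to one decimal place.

θ_z = 41.2°

cos θ_z = sin φ sin δ + cos φ cos δ cos h = 0.082677 + 0.669897 = 0.752574.
θ_z = arccos(0.752574) = 41.2°.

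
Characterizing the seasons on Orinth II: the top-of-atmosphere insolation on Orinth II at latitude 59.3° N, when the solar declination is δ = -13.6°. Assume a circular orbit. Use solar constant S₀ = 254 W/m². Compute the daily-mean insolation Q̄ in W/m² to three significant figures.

cos H₀ = −tan(+59.3°) tan(-13.600°) = 0.4074, H₀ = 1.1511 rad.
Bracket: H₀ sin φ sin δ + cos φ cos δ sin H₀ = 1.1511×0.85985×-0.23514 + 0.51054×0.97196×0.91323 = -0.232735 + 0.453167 = 0.220432.
Q̄ = (S₀/π) × [bracket] = (254/π) × 0.220432 = 17.82 W/m².

Q̄ ≈ 17.8 W/m²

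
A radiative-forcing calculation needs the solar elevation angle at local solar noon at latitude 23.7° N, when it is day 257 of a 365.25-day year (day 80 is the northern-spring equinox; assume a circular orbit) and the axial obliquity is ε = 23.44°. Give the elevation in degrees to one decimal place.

68.5°

Solar longitude: λ_s = 360° × (257 − 80)/365.25 = 174.456°.
sin δ = sin 23.44° × sin 174.456° = 0.03843, so δ = +2.203°.
At local noon the hour angle is zero, so the zenith angle equals |φ − δ| = |+23.7° − (+2.203°)| = 21.497°.
Elevation = 90° − 21.497° = 68.5°.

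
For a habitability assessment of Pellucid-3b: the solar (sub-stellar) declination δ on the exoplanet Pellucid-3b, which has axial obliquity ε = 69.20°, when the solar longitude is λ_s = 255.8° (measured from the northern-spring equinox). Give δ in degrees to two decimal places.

sin δ = sin ε · sin λ_s = sin 69.20° × sin 255.8° = -0.906262.
δ = arcsin(-0.906262) = -64.99°.

δ = -64.99°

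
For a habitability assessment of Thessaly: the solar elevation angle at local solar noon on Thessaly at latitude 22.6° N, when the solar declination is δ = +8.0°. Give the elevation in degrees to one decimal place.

75.4°

At local noon the hour angle is zero, so the zenith angle equals |φ − δ| = |+22.6° − (+8.000°)| = 14.600°.
Elevation = 90° − 14.600° = 75.4°.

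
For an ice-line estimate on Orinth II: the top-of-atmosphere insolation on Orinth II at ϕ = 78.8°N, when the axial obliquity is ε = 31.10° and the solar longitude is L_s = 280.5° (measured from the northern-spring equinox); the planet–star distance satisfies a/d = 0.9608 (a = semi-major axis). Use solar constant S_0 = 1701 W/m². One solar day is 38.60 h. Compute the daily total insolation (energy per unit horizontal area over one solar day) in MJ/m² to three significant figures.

0.00 MJ/m²

Solar declination: sin δ = sin ε · sin L_s = sin 31.10° × sin 280.5° = -0.50788, so δ = -30.523°.
cos h₀ = −tan(+78.8°) tan(-30.523°) = 2.9776 ≥ 1 ⇒ polar night, h₀ = 0 and Q̄ = 0.
Inverse-square distance factor (a/d)² = 0.9608² = 0.923137.
Daily total = Q̄ × 38.60 h × 3600 s/h = 0.00 MJ/m².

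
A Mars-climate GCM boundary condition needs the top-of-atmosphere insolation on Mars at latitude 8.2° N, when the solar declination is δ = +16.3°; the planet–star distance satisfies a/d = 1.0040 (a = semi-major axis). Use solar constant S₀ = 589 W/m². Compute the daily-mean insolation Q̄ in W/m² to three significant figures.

Q̄ ≈ 192 W/m²

cos H₀ = −tan(+8.2°) tan(+16.300°) = -0.0421, H₀ = 1.6129 rad.
Bracket: H₀ sin φ sin δ + cos φ cos δ sin H₀ = 1.6129×0.14263×0.28067 + 0.98978×0.95981×0.99911 = 0.064568 + 0.949155 = 1.013723.
Inverse-square distance factor (a/d)² = 1.0040² = 1.008016.
Q̄ = (S₀/π) × 1.008016 × [bracket] = (589/π) × 1.008016 × 1.013723 = 191.6 W/m².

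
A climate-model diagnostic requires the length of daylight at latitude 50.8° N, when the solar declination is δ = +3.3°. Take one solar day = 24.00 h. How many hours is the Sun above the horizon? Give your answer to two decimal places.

12.54 h

cos H₀ = −tan φ · tan δ = −tan(+50.8°) × tan(+3.300°) = -0.0707, so H₀ = 1.6416 rad = 94.05°.
Daylight = 2H₀/(2π) × 24.00 h = (1.6416/π) × 24.00 = 12.54 h.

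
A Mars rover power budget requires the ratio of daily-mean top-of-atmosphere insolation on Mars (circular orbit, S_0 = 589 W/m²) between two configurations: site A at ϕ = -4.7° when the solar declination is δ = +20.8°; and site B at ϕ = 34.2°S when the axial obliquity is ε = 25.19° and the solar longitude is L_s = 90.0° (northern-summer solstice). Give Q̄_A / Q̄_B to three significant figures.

Q̄_A / Q̄_B ≈ 2.16

— Configuration A (ϕ=-4.7°):
cos h₀ = −tan(-4.7°) tan(+20.800°) = 0.0312, h₀ = 1.5396 rad.
Bracket: h₀ sin ϕ sin δ + cos ϕ cos δ sin h₀ = 1.5396×-0.08194×0.35511 + 0.99664×0.93483×0.99951 = -0.044799 + 0.931232 = 0.886433.
Q̄ = (S_0/π) × [bracket] = (589/π) × 0.886433 = 166.19 W/m².
— Configuration B (ϕ=-34.2°):
Solar declination: sin δ = sin ε · sin L_s = sin 25.19° × sin 90.0° = 0.42562, so δ = +25.190°.
cos h₀ = −tan(-34.2°) tan(+25.190°) = 0.3197, h₀ = 1.2454 rad.
Bracket: h₀ sin ϕ sin δ + cos ϕ cos δ sin h₀ = 1.2454×-0.56208×0.42562 + 0.82708×0.90490×0.94754 = -0.297940 + 0.709162 = 0.411222.
Q̄ = (S_0/π) × [bracket] = (589/π) × 0.411222 = 77.098 W/m².
Ratio Q̄_A / Q̄_B = 166.19 / 77.098 = 2.156.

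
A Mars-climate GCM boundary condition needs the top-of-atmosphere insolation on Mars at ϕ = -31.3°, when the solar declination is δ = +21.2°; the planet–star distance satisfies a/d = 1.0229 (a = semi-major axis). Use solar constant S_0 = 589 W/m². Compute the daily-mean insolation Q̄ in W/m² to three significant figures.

cos h₀ = −tan(-31.3°) tan(+21.200°) = 0.2358, h₀ = 1.3327 rad.
Bracket: h₀ sin ϕ sin δ + cos ϕ cos δ sin h₀ = 1.3327×-0.51952×0.36162 + 0.85446×0.93232×0.97179 = -0.250373 + 0.774157 = 0.523784.
Inverse-square distance factor (a/d)² = 1.0229² = 1.046324.
Q̄ = (S_0/π) × 1.046324 × [bracket] = (589/π) × 1.046324 × 0.523784 = 102.8 W/m².

Q̄ ≈ 103 W/m²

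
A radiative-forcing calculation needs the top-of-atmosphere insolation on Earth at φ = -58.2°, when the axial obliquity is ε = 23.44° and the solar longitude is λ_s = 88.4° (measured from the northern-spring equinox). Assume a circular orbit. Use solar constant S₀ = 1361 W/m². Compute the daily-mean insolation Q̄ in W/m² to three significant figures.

Solar declination: sin δ = sin ε · sin λ_s = sin 23.44° × sin 88.4° = 0.39763, so δ = +23.430°.
cos H₀ = −tan(-58.2°) tan(+23.430°) = 0.6989, H₀ = 0.7969 rad.
Bracket: H₀ sin φ sin δ + cos φ cos δ sin H₀ = 0.7969×-0.84989×0.39763 + 0.52696×0.91754×0.71517 = -0.269306 + 0.345790 = 0.076484.
Q̄ = (S₀/π) × [bracket] = (1361/π) × 0.076484 = 33.13 W/m².

Q̄ ≈ 33.1 W/m²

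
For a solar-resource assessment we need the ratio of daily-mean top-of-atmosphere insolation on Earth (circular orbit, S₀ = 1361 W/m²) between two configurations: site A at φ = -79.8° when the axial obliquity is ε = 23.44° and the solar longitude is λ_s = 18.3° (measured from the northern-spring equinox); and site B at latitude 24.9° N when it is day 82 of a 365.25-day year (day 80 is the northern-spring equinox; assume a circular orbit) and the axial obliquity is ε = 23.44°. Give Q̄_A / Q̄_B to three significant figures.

Q̄_A / Q̄_B ≈ 0.0302

— Configuration A (φ=-79.8°):
Solar declination: sin δ = sin ε · sin λ_s = sin 23.44° × sin 18.3° = 0.12490, so δ = +7.175°.
cos H₀ = −tan(-79.8°) tan(+7.175°) = 0.6997, H₀ = 0.7959 rad.
Bracket: H₀ sin φ sin δ + cos φ cos δ sin H₀ = 0.7959×-0.98420×0.12490 + 0.17708×0.99217×0.71448 = -0.097837 + 0.125529 = 0.027692.
Q̄ = (S₀/π) × [bracket] = (1361/π) × 0.027692 = 11.997 W/m².
— Configuration B (φ=+24.9°):
Solar longitude: λ_s = 360° × (82 − 80)/365.25 = 1.971°.
sin δ = sin 23.44° × sin 1.971° = 0.01368, so δ = +0.784°.
cos H₀ = −tan(+24.9°) tan(+0.784°) = -0.0064, H₀ = 1.5771 rad.
Bracket: H₀ sin φ sin δ + cos φ cos δ sin H₀ = 1.5771×0.42104×0.01368 + 0.90704×0.99991×0.99998 = 0.009084 + 0.906940 = 0.916024.
Q̄ = (S₀/π) × [bracket] = (1361/π) × 0.916024 = 396.84 W/m².
Ratio Q̄_A / Q̄_B = 11.997 / 396.84 = 0.03023.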